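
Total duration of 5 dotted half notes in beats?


Reasoning:
Base half note = 2 beats
Dot 1 adds half the previous value: +1
One dotted half = 2 + 1 = 3
5 of them = 5 × 3 = 15
= 15 beats


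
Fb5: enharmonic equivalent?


Enharmonic notes sound the same pitch but are spelled with different letter names
Fb and E name the same pitch class
= E5


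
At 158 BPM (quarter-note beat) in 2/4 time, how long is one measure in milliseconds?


Solution.
Quarter-note beat duration = 60000 / 158 ms
Beats per measure (2/4) = 2
One measure = 2 × 60000 / 158 = 120000 / 158 ms
= 759.5 ms


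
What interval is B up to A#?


Working:
Letter names: B → A spans 7 letter names → a 7th
Semitones: B → A# = 11 half-steps
A 7th of 11 semitones is a major 7th
= major 7th


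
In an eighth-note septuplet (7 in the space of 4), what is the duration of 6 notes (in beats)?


Let's work it out.
Septuplet: 7 notes occupy the space of 4 eighth notes
Space = 4 × 1/2 = 2 beats
Each septuplet note = 2 / 7 = 2/7 beats
6 notes = 6 × 2/7 = 12/7
= 12/7 beats


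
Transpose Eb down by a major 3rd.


Reasoning:
major 3rd: 3 letter names, 4 semitones
Letter: E - 2 → C
Pitch: Eb - 4 semitones, spelled as a C → Cb
= Cb


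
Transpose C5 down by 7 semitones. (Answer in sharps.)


Solution.
C5: chromatic position 0 in octave 5 → absolute = 5×12 + 0 = 60
Transpose down 7: 60 - 7 = 53
53 = 4×12 + 5 → F in octave 4
Result = F4


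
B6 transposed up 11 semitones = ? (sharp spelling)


Step by step:
B6: chromatic position 11 in octave 6 → absolute = 6×12 + 11 = 83
Transpose up 11: 83 + 11 = 94
94 = 7×12 + 10 → A# in octave 7
Result = A#7


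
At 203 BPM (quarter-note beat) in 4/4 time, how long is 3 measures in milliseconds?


Step by step:
Quarter-note beat duration = 60000 / 203 ms
Beats per measure (4/4) = 4
One measure = 4 × 60000 / 203 = 240000 / 203 ms
3 measures = 3 × 240000 / 203 = 720000 / 203
= 3546.8 ms


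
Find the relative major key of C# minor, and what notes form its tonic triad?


Step by step:
The relative major shares the key signature and is a minor 3rd above the minor tonic
A minor 3rd above C# is E
→ relative major of C# minor is E major
Tonic triad of E major = root + major 3rd + perfect 5th = E G# B
= E major; triad = E G# B


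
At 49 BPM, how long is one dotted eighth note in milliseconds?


Reasoning:
One quarter-note beat = 60000 / BPM = 60000 / 49 ms
Dotted eighth note = 3/4 × quarter note
Duration = 3/4 × 60000 / 49 = 45000 / 49
= 918.4 ms


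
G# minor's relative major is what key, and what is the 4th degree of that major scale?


Step by step:
The relative major shares the key signature and is a minor 3rd above the minor tonic
A minor 3rd above G# is B
→ relative major of G# minor is B major
B major scale: B C# D# E F# G# A#
= B major; 4th degree = E


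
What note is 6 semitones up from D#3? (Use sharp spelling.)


Working:
D#3: chromatic position 3 in octave 3 → absolute = 3×12 + 3 = 39
Transpose up 6: 39 + 6 = 45
45 = 3×12 + 9 → A in octave 3
Result = A3


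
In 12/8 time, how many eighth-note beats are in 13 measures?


Time signature 12/8: the bottom number 8 means the eighth note gets one count
The top number 12 means 12 eighth-note beats per measure
Total = 12 × 13 measures
= 156 eighth-note beats


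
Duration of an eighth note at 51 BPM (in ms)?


Reasoning:
One quarter-note beat = 60000 / BPM = 60000 / 51 ms
Eighth note = 1/2 × quarter note
Duration = 1/2 × 60000 / 51 = 30000 / 51
= 588.2 ms


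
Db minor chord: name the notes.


Solution.
Minor triad = root + minor 3rd (3 semitones) + perfect 5th (7 semitones)
A triad on Db stacks thirds, so the chord tones use letter names D-F-A
Root: Db
Minor 3rd above Db: Fb
Perfect 5th above Db: Ab
Chord = Db Fb Ab


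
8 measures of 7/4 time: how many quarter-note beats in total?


Reasoning:
Time signature 7/4: the bottom number 4 means the quarter note gets one count
The top number 7 means 7 quarter-note beats per measure
Total = 7 × 8 measures
= 56 quarter-note beats


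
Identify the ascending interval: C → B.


Solution.
Letter names: C → B spans 7 letter names → a 7th
Semitones: C → B = 11 half-steps
A 7th of 11 semitones is a major 7th
= major 7th


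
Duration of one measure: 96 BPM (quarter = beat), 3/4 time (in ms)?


Step by step:
Quarter-note beat duration = 60000 / 96 ms
Beats per measure (3/4) = 3
One measure = 3 × 60000 / 96 = 180000 / 96 ms
= 1875.0 ms


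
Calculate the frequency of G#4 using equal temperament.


Let's work it out.
f = 440 × 2^(n/12) where n = semitones from A4
G#4: -1 semitones from A4
f = 440 × 2^(-1/12)
f = 415.30 Hz


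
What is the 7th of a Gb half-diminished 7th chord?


Reasoning:
Half-diminished 7th chord = root + minor 3rd + diminished 5th + minor 7th
Seventh chords stack in thirds, so the letter names are G-B-D-F
Root: Gb
Minor 3rd above Gb: Bbb
Diminished 5th above Gb: Dbb
Minor 7th above Gb: Fb
The 7th = Fb


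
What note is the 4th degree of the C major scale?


Let's work it out.
Major scale pattern: W-W-H-W-W-W-H (2-2-1-2-2-2-1 semitones)
Starting from C:
  C + 2 semitones → D
  D + 2 semitones → E
  E + 1 semitone → F
  F + 2 semitones → G
  G + 2 semitones → A
  A + 2 semitones → B
  B + 1 semitone → C
Scale: C D E F G A B
Degree 4 = F


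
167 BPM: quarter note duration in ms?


Step by step:
One quarter-note beat = 60000 / BPM = 60000 / 167 ms
Duration = 60000 / 167
= 359.3 ms


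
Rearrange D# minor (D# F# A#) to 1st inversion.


Let's work it out.
Root position: D# F# A#
1st inversion: move root up an octave
Bass note: F#
Notes (bottom to top) = F# A# D#


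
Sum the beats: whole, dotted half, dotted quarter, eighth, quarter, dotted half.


Working:
Beat values:
  whole = 4 beats
  dotted half = 3 beats
  dotted quarter = 1.5 beats
  eighth = 0.5 beats
  quarter = 1 beat
  dotted half = 3 beats
Sum = 4 + 3 + 1.5 + 0.5 + 1 + 3
= 13 beats


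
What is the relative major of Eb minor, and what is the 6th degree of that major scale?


Working:
The relative major shares the key signature and is a minor 3rd above the minor tonic
A minor 3rd above Eb is Gb
→ relative major of Eb minor is Gb major
Gb major scale: Gb Ab Bb Cb Db Eb F
= Gb major; 6th degree = Eb


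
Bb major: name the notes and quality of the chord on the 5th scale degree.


Bb major scale: Bb C D Eb F G A
Diatonic triad on degree 5 stacks scale notes 5, 7, 2: F A C
F→A = 4 semitones; F→C = 7 semitones → major triad
= F A C (major)


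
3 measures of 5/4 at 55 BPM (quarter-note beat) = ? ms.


Let's work it out.
Quarter-note beat duration = 60000 / 55 ms
Beats per measure (5/4) = 5
One measure = 5 × 60000 / 55 = 300000 / 55 ms
3 measures = 3 × 300000 / 55 = 900000 / 55
= 16363.6 ms


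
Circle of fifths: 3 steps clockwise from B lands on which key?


Reasoning:
Each clockwise step on the circle of fifths moves up a perfect 5th
From B: B → F#/Gb → Db → Ab
= Ab


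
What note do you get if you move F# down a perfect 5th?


perfect 5th: 5 letter names, 7 semitones
Letter: F - 4 → B
Pitch: F# - 7 semitones, spelled as a B → B
= B


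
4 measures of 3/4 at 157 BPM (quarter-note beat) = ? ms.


Quarter-note beat duration = 60000 / 157 ms
Beats per measure (3/4) = 3
One measure = 3 × 60000 / 157 = 180000 / 157 ms
4 measures = 4 × 180000 / 157 = 720000 / 157
= 4586.0 ms


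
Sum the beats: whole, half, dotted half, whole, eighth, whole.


Reasoning:
Beat values:
  whole = 4 beats
  half = 2 beats
  dotted half = 3 beats
  whole = 4 beats
  eighth = 0.5 beats
  whole = 4 beats
Sum = 4 + 2 + 3 + 4 + 0.5 + 4
= 17.5 beats


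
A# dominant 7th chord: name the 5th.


Working:
Dominant 7th chord = root + major 3rd + perfect 5th + minor 7th
Seventh chords stack in thirds, so the letter names are A-C-E-G
Root: A#
Major 3rd above A#: C##
Perfect 5th above A#: E#
Minor 7th above A#: G#
The 5th = E#


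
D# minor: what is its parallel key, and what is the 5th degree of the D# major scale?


Step by step:
Parallel keys share the same tonic but differ in mode
D# minor → parallel is D# major
D# major scale: D# E# F## G# A# B# C##
= D# major; 5th degree = A#


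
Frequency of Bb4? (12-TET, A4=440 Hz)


Solution.
f = 440 × 2^(n/12) where n = semitones from A4
Bb4: 1 semitones from A4
f = 440 × 2^(1/12)
f = 466.16 Hz


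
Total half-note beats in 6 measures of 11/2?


Time signature 11/2: the bottom number 2 means the half note gets one count
The top number 11 means 11 half-note beats per measure
Total = 11 × 6 measures
= 66 half-note beats


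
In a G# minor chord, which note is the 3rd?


Solution.
Minor triad = root + minor 3rd (3 semitones) + perfect 5th (7 semitones)
A triad on G# stacks thirds, so the chord tones use letter names G-B-D
Root: G#
Minor 3rd above G#: B
Perfect 5th above G#: D#
The 3rd = B


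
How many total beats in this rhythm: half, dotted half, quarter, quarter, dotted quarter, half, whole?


Step by step:
Beat values:
  half = 2 beats
  dotted half = 3 beats
  quarter = 1 beat
  quarter = 1 beat
  dotted quarter = 1.5 beats
  half = 2 beats
  whole = 4 beats
Sum = 2 + 3 + 1 + 1 + 1.5 + 2 + 4
= 14.5 beats


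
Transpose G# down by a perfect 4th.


Step by step:
perfect 4th: 4 letter names, 5 semitones
Letter: G - 3 → D
Pitch: G# - 5 semitones, spelled as a D → D#
= D#


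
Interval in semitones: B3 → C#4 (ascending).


Working:
Absolute semitone position = octave×12 + chromatic position
B3: 3×12 + 11 = 47
C#4: 4×12 + 1 = 49
Difference = 49 - 47 = 2
= 2 semitones


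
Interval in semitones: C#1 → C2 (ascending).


Absolute semitone position = octave×12 + chromatic position
C#1: 1×12 + 1 = 13
C2: 2×12 + 0 = 24
Difference = 24 - 13 = 11
= 11 semitones


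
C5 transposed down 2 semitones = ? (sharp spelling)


Let's work it out.
C5: chromatic position 0 in octave 5 → absolute = 5×12 + 0 = 60
Transpose down 2: 60 - 2 = 58
58 = 4×12 + 10 → A# in octave 4
Result = A#4


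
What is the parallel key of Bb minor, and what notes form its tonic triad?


Working:
Parallel keys share the same tonic but differ in mode
Bb minor → parallel is Bb major
Tonic triad of Bb major = Bb D F
= Bb major; triad = Bb D F


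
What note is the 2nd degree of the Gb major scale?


Major scale pattern: W-W-H-W-W-W-H (2-2-1-2-2-2-1 semitones)
Starting from Gb:
  Gb + 2 semitones → Ab
  Ab + 2 semitones → Bb
  Bb + 1 semitone → Cb
  Cb + 2 semitones → Db
  Db + 2 semitones → Eb
  Eb + 2 semitones → F
  F + 1 semitone → Gb
Scale: Gb Ab Bb Cb Db Eb F
Degree 2 = Ab


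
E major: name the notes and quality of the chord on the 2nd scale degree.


Working:
E major scale: E F# G# A B C# D#
Diatonic triad on degree 2 stacks scale notes 2, 4, 6: F# A C#
F#→A = 3 semitones; F#→C# = 7 semitones → minor triad
= F# A C# (minor)


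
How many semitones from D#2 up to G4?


Absolute semitone position = octave×12 + chromatic position
D#2: 2×12 + 3 = 27
G4: 4×12 + 7 = 55
Difference = 55 - 27 = 28
= 28 semitones


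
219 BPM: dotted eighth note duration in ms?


One quarter-note beat = 60000 / BPM = 60000 / 219 ms
Dotted eighth note = 3/4 × quarter note
Duration = 3/4 × 60000 / 219 = 45000 / 219
= 205.5 ms


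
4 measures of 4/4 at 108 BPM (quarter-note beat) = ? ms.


Quarter-note beat duration = 60000 / 108 ms
Beats per measure (4/4) = 4
One measure = 4 × 60000 / 108 = 240000 / 108 ms
4 measures = 4 × 240000 / 108 = 960000 / 108
= 8888.9 ms


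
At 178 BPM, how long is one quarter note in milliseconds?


Let's work it out.
One quarter-note beat = 60000 / BPM = 60000 / 178 ms
Duration = 60000 / 178
= 337.1 ms


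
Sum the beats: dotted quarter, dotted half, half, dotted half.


Let's work it out.
Beat values:
  dotted quarter = 1.5 beats
  dotted half = 3 beats
  half = 2 beats
  dotted half = 3 beats
Sum = 1.5 + 3 + 2 + 3
= 9.5 beats


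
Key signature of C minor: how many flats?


Working:
Flat minor keys: A(0), D(1), G(2), C(3), F(4), Bb(5), Eb(6), Ab(7)
C minor has 3 flats
Order of flats: Bb Eb Ab Db Gb Cb Fb → first 3: Bb, Eb, Ab
= 3 flats


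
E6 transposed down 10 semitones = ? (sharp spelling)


Solution.
E6: chromatic position 4 in octave 6 → absolute = 6×12 + 4 = 76
Transpose down 10: 76 - 10 = 66
66 = 5×12 + 6 → F# in octave 5
Result = F#5


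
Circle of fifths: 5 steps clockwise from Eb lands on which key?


Step by step:
Each clockwise step on the circle of fifths moves up a perfect 5th
From Eb: Eb → Bb → F → C → G → D
= D


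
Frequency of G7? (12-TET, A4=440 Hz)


Solution.
f = 440 × 2^(n/12) where n = semitones from A4
G7: 34 semitones from A4
f = 440 × 2^(34/12)
f = 3135.96 Hz


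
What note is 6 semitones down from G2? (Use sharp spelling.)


G2: chromatic position 7 in octave 2 → absolute = 2×12 + 7 = 31
Transpose down 6: 31 - 6 = 25
25 = 2×12 + 1 → C# in octave 2
Result = C#2


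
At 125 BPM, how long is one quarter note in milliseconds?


Reasoning:
One quarter-note beat = 60000 / BPM = 60000 / 125 ms
Duration = 60000 / 125
= 480.0 ms


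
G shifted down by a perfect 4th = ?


perfect 4th: 4 letter names, 5 semitones
Letter: G - 3 → D
Pitch: G - 5 semitones, spelled as a D → D
= D


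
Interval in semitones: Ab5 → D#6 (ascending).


Absolute semitone position = octave×12 + chromatic position
Ab5: 5×12 + 8 = 68
D#6: 6×12 + 3 = 75
Difference = 75 - 68 = 7
= 7 semitones


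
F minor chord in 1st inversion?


Root position: F Ab C
1st inversion: move root up an octave
Bass note: Ab
Notes (bottom to top) = Ab C F


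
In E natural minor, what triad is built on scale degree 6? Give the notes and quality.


Solution.
E natural minor scale: E F# G A B C D
Diatonic triad on degree 6 stacks scale notes 6, 1, 3: C E G
C→E = 4 semitones; C→G = 7 semitones → major triad
= C E G (major)


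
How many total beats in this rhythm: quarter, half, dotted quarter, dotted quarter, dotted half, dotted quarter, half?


Reasoning:
Beat values:
  quarter = 1 beat
  half = 2 beats
  dotted quarter = 1.5 beats
  dotted quarter = 1.5 beats
  dotted half = 3 beats
  dotted quarter = 1.5 beats
  half = 2 beats
Sum = 1 + 2 + 1.5 + 1.5 + 3 + 1.5 + 2
= 12.5 beats


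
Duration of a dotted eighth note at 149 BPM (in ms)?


Solution.
One quarter-note beat = 60000 / BPM = 60000 / 149 ms
Dotted eighth note = 3/4 × quarter note
Duration = 3/4 × 60000 / 149 = 45000 / 149
= 302.0 ms


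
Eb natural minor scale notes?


Natural minor scale pattern: W-H-W-W-H-W-W (2-1-2-2-1-2-2 semitones)
Starting from Eb:
  Eb + 2 semitones → F
  F + 1 semitone → Gb
  Gb + 2 semitones → Ab
  Ab + 2 semitones → Bb
  Bb + 1 semitone → Cb
  Cb + 2 semitones → Db
  Db + 2 semitones → Eb
Scale = Eb F Gb Ab Bb Cb Db


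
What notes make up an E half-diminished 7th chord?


Let's work it out.
Half-diminished 7th chord = root + minor 3rd + diminished 5th + minor 7th
Seventh chords stack in thirds, so the letter names are E-G-B-D
Root: E
Minor 3rd above E: G
Diminished 5th above E: Bb
Minor 7th above E: D
Chord = E G Bb D


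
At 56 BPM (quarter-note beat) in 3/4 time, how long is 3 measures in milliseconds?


Solution.
Quarter-note beat duration = 60000 / 56 ms
Beats per measure (3/4) = 3
One measure = 3 × 60000 / 56 = 180000 / 56 ms
3 measures = 3 × 180000 / 56 = 540000 / 56
= 9642.9 ms


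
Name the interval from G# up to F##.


Step by step:
Letter names: G → F spans 7 letter names → a 7th
Semitones: G# → F## = 11 half-steps
A 7th of 11 semitones is a major 7th
= major 7th


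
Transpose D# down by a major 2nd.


Reasoning:
major 2nd: 2 letter names, 2 semitones
Letter: D - 1 → C
Pitch: D# - 2 semitones, spelled as a C → C#
= C#


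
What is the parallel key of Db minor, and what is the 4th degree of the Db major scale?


Let's work it out.
Parallel keys share the same tonic but differ in mode
Db minor → parallel is Db major
Db major scale: Db Eb F Gb Ab Bb C
= Db major; 4th degree = Gb


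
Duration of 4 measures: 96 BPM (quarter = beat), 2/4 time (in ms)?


Reasoning:
Quarter-note beat duration = 60000 / 96 ms
Beats per measure (2/4) = 2
One measure = 2 × 60000 / 96 = 120000 / 96 ms
4 measures = 4 × 120000 / 96 = 480000 / 96
= 5000.0 ms


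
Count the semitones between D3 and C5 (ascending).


Step by step:
Absolute semitone position = octave×12 + chromatic position
D3: 3×12 + 2 = 38
C5: 5×12 + 0 = 60
Difference = 60 - 38 = 22
= 22 semitones


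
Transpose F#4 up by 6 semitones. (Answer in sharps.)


F#4: chromatic position 6 in octave 4 → absolute = 4×12 + 6 = 54
Transpose up 6: 54 + 6 = 60
60 = 5×12 + 0 → C in octave 5
Result = C5


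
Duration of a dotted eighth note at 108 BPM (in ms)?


One quarter-note beat = 60000 / BPM = 60000 / 108 ms
Dotted eighth note = 3/4 × quarter note
Duration = 3/4 × 60000 / 108 = 45000 / 108
= 416.7 ms


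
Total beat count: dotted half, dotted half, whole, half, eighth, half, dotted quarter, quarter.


Beat values:
  dotted half = 3 beats
  dotted half = 3 beats
  whole = 4 beats
  half = 2 beats
  eighth = 0.5 beats
  half = 2 beats
  dotted quarter = 1.5 beats
  quarter = 1 beat
Sum = 3 + 3 + 4 + 2 + 0.5 + 2 + 1.5 + 1
= 17 beats


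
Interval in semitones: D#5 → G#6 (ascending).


Solution.
Absolute semitone position = octave×12 + chromatic position
D#5: 5×12 + 3 = 63
G#6: 6×12 + 8 = 80
Difference = 80 - 63 = 17
= 17 semitones


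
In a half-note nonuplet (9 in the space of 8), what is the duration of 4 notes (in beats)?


Working:
Nonuplet: 9 notes occupy the space of 8 half notes
Space = 8 × 2 = 16 beats
Each nonuplet note = 16 / 9 = 16/9 beats
4 notes = 4 × 16/9 = 64/9
= 64/9 beats


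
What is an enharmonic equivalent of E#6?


Working:
Enharmonic notes sound the same pitch but are spelled with different letter names
E# and F name the same pitch class
= F6


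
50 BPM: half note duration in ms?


One quarter-note beat = 60000 / BPM = 60000 / 50 ms
Half note = 2 × quarter note
Duration = 2 × 60000 / 50 = 120000 / 50
= 2400.0 ms


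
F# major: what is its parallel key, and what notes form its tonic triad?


Parallel keys share the same tonic but differ in mode
F# major → parallel is F# minor
Tonic triad of F# minor = F# A C#
= F# minor; triad = F# A C#


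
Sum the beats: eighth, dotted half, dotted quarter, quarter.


Beat values:
  eighth = 0.5 beats
  dotted half = 3 beats
  dotted quarter = 1.5 beats
  quarter = 1 beat
Sum = 0.5 + 3 + 1.5 + 1
= 6 beats


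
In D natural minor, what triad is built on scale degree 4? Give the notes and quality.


Solution.
D natural minor scale: D E F G A Bb C
Diatonic triad on degree 4 stacks scale notes 4, 6, 1: G Bb D
G→Bb = 3 semitones; G→D = 7 semitones → minor triad
= G Bb D (minor)


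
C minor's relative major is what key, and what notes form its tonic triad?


The relative major shares the key signature and is a minor 3rd above the minor tonic
A minor 3rd above C is Eb
→ relative major of C minor is Eb major
Tonic triad of Eb major = root + major 3rd + perfect 5th = Eb G Bb
= Eb major; triad = Eb G Bb


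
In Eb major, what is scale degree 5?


Solution.
Major scale pattern: W-W-H-W-W-W-H (2-2-1-2-2-2-1 semitones)
Starting from Eb:
  Eb + 2 semitones → F
  F + 2 semitones → G
  G + 1 semitone → Ab
  Ab + 2 semitones → Bb
  Bb + 2 semitones → C
  C + 2 semitones → D
  D + 1 semitone → Eb
Scale: Eb F G Ab Bb C D
Degree 5 = Bb


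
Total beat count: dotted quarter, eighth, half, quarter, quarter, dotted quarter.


Let's work it out.
Beat values:
  dotted quarter = 1.5 beats
  eighth = 0.5 beats
  half = 2 beats
  quarter = 1 beat
  quarter = 1 beat
  dotted quarter = 1.5 beats
Sum = 1.5 + 0.5 + 2 + 1 + 1 + 1.5
= 7.5 beats


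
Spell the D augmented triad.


Solution.
Augmented triad = root + major 3rd (4 semitones) + augmented 5th (8 semitones)
A triad on D stacks thirds, so the chord tones use letter names D-F-A
Root: D
Major 3rd above D: F#
Augmented 5th above D: A#
Chord = D F# A#


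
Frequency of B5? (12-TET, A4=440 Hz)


Working:
f = 440 × 2^(n/12) where n = semitones from A4
B5: 14 semitones from A4
f = 440 × 2^(14/12)
f = 987.77 Hz


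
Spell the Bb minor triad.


Solution.
Minor triad = root + minor 3rd (3 semitones) + perfect 5th (7 semitones)
A triad on Bb stacks thirds, so the chord tones use letter names B-D-F
Root: Bb
Minor 3rd above Bb: Db
Perfect 5th above Bb: F
Chord = Bb Db F


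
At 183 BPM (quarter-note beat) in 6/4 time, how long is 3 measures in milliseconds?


Solution.
Quarter-note beat duration = 60000 / 183 ms
Beats per measure (6/4) = 6
One measure = 6 × 60000 / 183 = 360000 / 183 ms
3 measures = 3 × 360000 / 183 = 1080000 / 183
= 5901.6 ms


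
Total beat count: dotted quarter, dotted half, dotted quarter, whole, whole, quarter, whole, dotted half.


Working:
Beat values:
  dotted quarter = 1.5 beats
  dotted half = 3 beats
  dotted quarter = 1.5 beats
  whole = 4 beats
  whole = 4 beats
  quarter = 1 beat
  whole = 4 beats
  dotted half = 3 beats
Sum = 1.5 + 3 + 1.5 + 4 + 4 + 1 + 4 + 3
= 22 beats


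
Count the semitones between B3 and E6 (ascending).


Reasoning:
Absolute semitone position = octave×12 + chromatic position
B3: 3×12 + 11 = 47
E6: 6×12 + 4 = 76
Difference = 76 - 47 = 29
= 29 semitones


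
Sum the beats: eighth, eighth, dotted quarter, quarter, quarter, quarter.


Reasoning:
Beat values:
  eighth = 0.5 beats
  eighth = 0.5 beats
  dotted quarter = 1.5 beats
  quarter = 1 beat
  quarter = 1 beat
  quarter = 1 beat
Sum = 0.5 + 0.5 + 1.5 + 1 + 1 + 1
= 5.5 beats


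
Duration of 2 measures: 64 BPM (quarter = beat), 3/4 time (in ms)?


Quarter-note beat duration = 60000 / 64 ms
Beats per measure (3/4) = 3
One measure = 3 × 60000 / 64 = 180000 / 64 ms
2 measures = 2 × 180000 / 64 = 360000 / 64
= 5625.0 ms


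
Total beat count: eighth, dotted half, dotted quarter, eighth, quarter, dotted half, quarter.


Working:
Beat values:
  eighth = 0.5 beats
  dotted half = 3 beats
  dotted quarter = 1.5 beats
  eighth = 0.5 beats
  quarter = 1 beat
  dotted half = 3 beats
  quarter = 1 beat
Sum = 0.5 + 3 + 1.5 + 0.5 + 1 + 3 + 1
= 10.5 beats


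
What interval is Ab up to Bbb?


Step by step:
Letter names: A → B spans 2 letter names → a 2nd
Semitones: Ab → Bbb = 1 half-step
A 2nd of 1 semitone is a minor 2nd
= minor 2nd


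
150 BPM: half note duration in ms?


Step by step:
One quarter-note beat = 60000 / BPM = 60000 / 150 ms
Half note = 2 × quarter note
Duration = 2 × 60000 / 150 = 120000 / 150
= 800.0 ms


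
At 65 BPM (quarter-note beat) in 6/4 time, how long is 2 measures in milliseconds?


Let's work it out.
Quarter-note beat duration = 60000 / 65 ms
Beats per measure (6/4) = 6
One measure = 6 × 60000 / 65 = 360000 / 65 ms
2 measures = 2 × 360000 / 65 = 720000 / 65
= 11076.9 ms


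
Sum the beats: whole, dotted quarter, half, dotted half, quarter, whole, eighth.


Reasoning:
Beat values:
  whole = 4 beats
  dotted quarter = 1.5 beats
  half = 2 beats
  dotted half = 3 beats
  quarter = 1 beat
  whole = 4 beats
  eighth = 0.5 beats
Sum = 4 + 1.5 + 2 + 3 + 1 + 4 + 0.5
= 16 beats


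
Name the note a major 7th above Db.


A 7th spans 7 letter names, so from D we land on C
A major 7th = 11 semitones above Db
Spell C at that pitch: C
= C


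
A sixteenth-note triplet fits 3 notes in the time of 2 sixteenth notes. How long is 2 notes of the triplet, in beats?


Working:
Triplet: 3 notes occupy the space of 2 sixteenth notes
Space = 2 × 1/4 = 1/2 beats
Each triplet note = 1/2 / 3 = 1/6 beats
2 notes = 2 × 1/6 = 1/3
= 1/3 beats


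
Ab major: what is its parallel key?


Parallel keys share the same tonic but differ in mode
Ab major → parallel is Ab minor
= Ab minor


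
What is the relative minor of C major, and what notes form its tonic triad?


Solution.
The relative minor shares the major's key signature and starts on its 6th degree
6th degree = a major 6th above the tonic; a major 6th above C is A
→ relative minor of C major is A minor
Tonic triad of A minor = root + minor 3rd + perfect 5th = A C E
= A minor; triad = A C E


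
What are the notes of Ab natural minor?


Step by step:
Natural minor scale pattern: W-H-W-W-H-W-W (2-1-2-2-1-2-2 semitones)
Starting from Ab:
  Ab + 2 semitones → Bb
  Bb + 1 semitone → Cb
  Cb + 2 semitones → Db
  Db + 2 semitones → Eb
  Eb + 1 semitone → Fb
  Fb + 2 semitones → Gb
  Gb + 2 semitones → Ab
Scale = Ab Bb Cb Db Eb Fb Gb


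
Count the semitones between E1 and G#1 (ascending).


Absolute semitone position = octave×12 + chromatic position
E1: 1×12 + 4 = 16
G#1: 1×12 + 8 = 20
Difference = 20 - 16 = 4
= 4 semitones


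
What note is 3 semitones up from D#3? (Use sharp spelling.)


Step by step:
D#3: chromatic position 3 in octave 3 → absolute = 3×12 + 3 = 39
Transpose up 3: 39 + 3 = 42
42 = 3×12 + 6 → F# in octave 3
Result = F#3


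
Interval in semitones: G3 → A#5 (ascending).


Reasoning:
Absolute semitone position = octave×12 + chromatic position
G3: 3×12 + 7 = 43
A#5: 5×12 + 10 = 70
Difference = 70 - 43 = 27
= 27 semitones


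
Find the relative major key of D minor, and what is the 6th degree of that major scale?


Working:
The relative major shares the key signature and is a minor 3rd above the minor tonic
A minor 3rd above D is F
→ relative major of D minor is F major
F major scale: F G A Bb C D E
= F major; 6th degree = D


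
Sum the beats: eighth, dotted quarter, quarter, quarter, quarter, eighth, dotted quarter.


Beat values:
  eighth = 0.5 beats
  dotted quarter = 1.5 beats
  quarter = 1 beat
  quarter = 1 beat
  quarter = 1 beat
  eighth = 0.5 beats
  dotted quarter = 1.5 beats
Sum = 0.5 + 1.5 + 1 + 1 + 1 + 0.5 + 1.5
= 7 beats


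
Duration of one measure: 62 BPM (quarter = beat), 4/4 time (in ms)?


Reasoning:
Quarter-note beat duration = 60000 / 62 ms
Beats per measure (4/4) = 4
One measure = 4 × 60000 / 62 = 240000 / 62 ms
= 3871.0 ms


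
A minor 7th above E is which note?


A 7th spans 7 letter names, so from E we land on D
A minor 7th = 10 semitones above E
Spell D at that pitch: D
= D


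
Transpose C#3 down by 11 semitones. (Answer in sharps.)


Let's work it out.
C#3: chromatic position 1 in octave 3 → absolute = 3×12 + 1 = 37
Transpose down 11: 37 - 11 = 26
26 = 2×12 + 2 → D in octave 2
Result = D2


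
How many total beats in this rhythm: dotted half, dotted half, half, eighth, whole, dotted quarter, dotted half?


Working:
Beat values:
  dotted half = 3 beats
  dotted half = 3 beats
  half = 2 beats
  eighth = 0.5 beats
  whole = 4 beats
  dotted quarter = 1.5 beats
  dotted half = 3 beats
Sum = 3 + 3 + 2 + 0.5 + 4 + 1.5 + 3
= 17 beats


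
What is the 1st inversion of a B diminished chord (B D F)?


Root position: B D F
1st inversion: move root up an octave
Bass note: D
Notes (bottom to top) = D F B


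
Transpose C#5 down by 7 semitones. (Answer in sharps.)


Let's work it out.
C#5: chromatic position 1 in octave 5 → absolute = 5×12 + 1 = 61
Transpose down 7: 61 - 7 = 54
54 = 4×12 + 6 → F# in octave 4
Result = F#4


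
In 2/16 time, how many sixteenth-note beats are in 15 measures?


Time signature 2/16: the bottom number 16 means the sixteenth note gets one count
The top number 2 means 2 sixteenth-note beats per measure
Total = 2 × 15 measures
= 30 sixteenth-note beats


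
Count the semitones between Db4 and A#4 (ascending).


Let's work it out.
Absolute semitone position = octave×12 + chromatic position
Db4: 4×12 + 1 = 49
A#4: 4×12 + 10 = 58
Difference = 58 - 49 = 9
= 9 semitones


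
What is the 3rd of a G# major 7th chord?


Let's work it out.
Major 7th chord = root + major 3rd + perfect 5th + major 7th
Seventh chords stack in thirds, so the letter names are G-B-D-F
Root: G#
Major 3rd above G#: B#
Perfect 5th above G#: D#
Major 7th above G#: F##
The 3rd = B#


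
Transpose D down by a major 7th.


Reasoning:
major 7th: 7 letter names, 11 semitones
Letter: D - 6 → E
Pitch: D - 11 semitones, spelled as an E → Eb
= Eb


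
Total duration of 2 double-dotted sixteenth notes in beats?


Base sixteenth note = 1/4 beats
Dot 1 adds half the previous value: +1/8
Dot 2 adds half the previous value: +1/16
One double-dotted sixteenth = 1/4 + 1/8 + 1/16 = 7/16
2 of them = 2 × 7/16 = 7/8
= 7/8 beats


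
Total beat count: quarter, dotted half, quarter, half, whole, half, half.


Working:
Beat values:
  quarter = 1 beat
  dotted half = 3 beats
  quarter = 1 beat
  half = 2 beats
  whole = 4 beats
  half = 2 beats
  half = 2 beats
Sum = 1 + 3 + 1 + 2 + 4 + 2 + 2
= 15 beats


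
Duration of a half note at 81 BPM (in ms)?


Solution.
One quarter-note beat = 60000 / BPM = 60000 / 81 ms
Half note = 2 × quarter note
Duration = 2 × 60000 / 81 = 120000 / 81
= 1481.5 ms


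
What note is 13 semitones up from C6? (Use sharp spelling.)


Let's work it out.
C6: chromatic position 0 in octave 6 → absolute = 6×12 + 0 = 72
Transpose up 13: 72 + 13 = 85
85 = 7×12 + 1 → C# in octave 7
Result = C#7


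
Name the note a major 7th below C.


A 7th spans 7 letter names, so from C we land on D
A major 7th = 11 semitones below C
Spell D at that pitch: Db
= Db


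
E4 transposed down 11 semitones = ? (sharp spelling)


Step by step:
E4: chromatic position 4 in octave 4 → absolute = 4×12 + 4 = 52
Transpose down 11: 52 - 11 = 41
41 = 3×12 + 5 → F in octave 3
Result = F3


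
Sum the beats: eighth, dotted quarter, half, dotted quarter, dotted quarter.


Step by step:
Beat values:
  eighth = 0.5 beats
  dotted quarter = 1.5 beats
  half = 2 beats
  dotted quarter = 1.5 beats
  dotted quarter = 1.5 beats
Sum = 0.5 + 1.5 + 2 + 1.5 + 1.5
= 7 beats


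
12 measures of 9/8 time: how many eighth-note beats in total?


Time signature 9/8: the bottom number 8 means the eighth note gets one count
The top number 9 means 9 eighth-note beats per measure
Total = 9 × 12 measures
= 108 eighth-note beats


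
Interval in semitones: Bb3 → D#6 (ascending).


Working:
Absolute semitone position = octave×12 + chromatic position
Bb3: 3×12 + 10 = 46
D#6: 6×12 + 3 = 75
Difference = 75 - 46 = 29
= 29 semitones


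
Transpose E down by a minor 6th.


Let's work it out.
minor 6th: 6 letter names, 8 semitones
Letter: E - 5 → G
Pitch: E - 8 semitones, spelled as a G → G#
= G#


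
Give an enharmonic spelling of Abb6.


Step by step:
Enharmonic notes sound the same pitch but are spelled with different letter names
Abb and G name the same pitch class
= G6


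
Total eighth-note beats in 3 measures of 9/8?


Working:
Time signature 9/8: the bottom number 8 means the eighth note gets one count
The top number 9 means 9 eighth-note beats per measure
Total = 9 × 3 measures
= 27 eighth-note beats


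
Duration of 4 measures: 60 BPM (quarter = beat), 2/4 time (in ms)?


Step by step:
Quarter-note beat duration = 60000 / 60 ms
Beats per measure (2/4) = 2
One measure = 2 × 60000 / 60 = 120000 / 60 ms
4 measures = 4 × 120000 / 60 = 480000 / 60
= 8000.0 ms


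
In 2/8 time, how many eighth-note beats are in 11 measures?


Solution.
Time signature 2/8: the bottom number 8 means the eighth note gets one count
The top number 2 means 2 eighth-note beats per measure
Total = 2 × 11 measures
= 22 eighth-note beats


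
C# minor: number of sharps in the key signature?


Solution.
Sharp minor keys follow the circle of fifths: A(0), E(1), B(2), F#(3), C#(4), G#(5), D#(6), A#(7)
C# minor has 4 sharps
Order of sharps: F# C# G# D# A# E# B# → first 4: F#, C#, G#, D#
= 4 sharps


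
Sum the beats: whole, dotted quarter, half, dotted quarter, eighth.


Beat values:
  whole = 4 beats
  dotted quarter = 1.5 beats
  half = 2 beats
  dotted quarter = 1.5 beats
  eighth = 0.5 beats
Sum = 4 + 1.5 + 2 + 1.5 + 0.5
= 9.5 beats


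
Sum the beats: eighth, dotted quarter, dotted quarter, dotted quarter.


Working:
Beat values:
  eighth = 0.5 beats
  dotted quarter = 1.5 beats
  dotted quarter = 1.5 beats
  dotted quarter = 1.5 beats
Sum = 0.5 + 1.5 + 1.5 + 1.5
= 5 beats


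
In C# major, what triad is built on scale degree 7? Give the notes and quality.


Step by step:
C# major scale: C# D# E# F# G# A# B#
Diatonic triad on degree 7 stacks scale notes 7, 2, 4: B# D# F#
B#→D# = 3 semitones; B#→F# = 6 semitones → diminished triad
= B# D# F# (diminished)


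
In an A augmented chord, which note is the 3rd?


Working:
Augmented triad = root + major 3rd (4 semitones) + augmented 5th (8 semitones)
A triad on A stacks thirds, so the chord tones use letter names A-C-E
Root: A
Major 3rd above A: C#
Augmented 5th above A: E#
The 3rd = C#


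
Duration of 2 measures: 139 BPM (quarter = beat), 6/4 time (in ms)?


Working:
Quarter-note beat duration = 60000 / 139 ms
Beats per measure (6/4) = 6
One measure = 6 × 60000 / 139 = 360000 / 139 ms
2 measures = 2 × 360000 / 139 = 720000 / 139
= 5179.9 ms


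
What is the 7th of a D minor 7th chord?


Let's work it out.
Minor 7th chord = root + minor 3rd + perfect 5th + minor 7th
Seventh chords stack in thirds, so the letter names are D-F-A-C
Root: D
Minor 3rd above D: F
Perfect 5th above D: A
Minor 7th above D: C
The 7th = C


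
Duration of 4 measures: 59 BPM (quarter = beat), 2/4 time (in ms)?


Quarter-note beat duration = 60000 / 59 ms
Beats per measure (2/4) = 2
One measure = 2 × 60000 / 59 = 120000 / 59 ms
4 measures = 4 × 120000 / 59 = 480000 / 59
= 8135.6 ms


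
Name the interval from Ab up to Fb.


Letter names: A → F spans 6 letter names → a 6th
Semitones: Ab → Fb = 8 half-steps
A 6th of 8 semitones is a minor 6th
= minor 6th


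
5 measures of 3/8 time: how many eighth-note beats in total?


Let's work it out.
Time signature 3/8: the bottom number 8 means the eighth note gets one count
The top number 3 means 3 eighth-note beats per measure
Total = 3 × 5 measures
= 15 eighth-note beats


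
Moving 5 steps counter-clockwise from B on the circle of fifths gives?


Step by step:
Each counter-clockwise step moves down a perfect 5th (= up a perfect 4th)
From B: B → E → A → D → G → C
= C


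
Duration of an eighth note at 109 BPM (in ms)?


One quarter-note beat = 60000 / BPM = 60000 / 109 ms
Eighth note = 1/2 × quarter note
Duration = 1/2 × 60000 / 109 = 30000 / 109
= 275.2 ms


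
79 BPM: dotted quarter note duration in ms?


One quarter-note beat = 60000 / BPM = 60000 / 79 ms
Dotted quarter note = 3/2 × quarter note
Duration = 3/2 × 60000 / 79 = 90000 / 79
= 1139.2 ms


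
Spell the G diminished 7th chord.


Diminished 7th chord = root + minor 3rd + diminished 5th + diminished 7th
Seventh chords stack in thirds, so the letter names are G-B-D-F
Root: G
Minor 3rd above G: Bb
Diminished 5th above G: Db
Diminished 7th above G: Fb
Chord = G Bb Db Fb


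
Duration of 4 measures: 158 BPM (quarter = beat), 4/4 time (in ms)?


Solution.
Quarter-note beat duration = 60000 / 158 ms
Beats per measure (4/4) = 4
One measure = 4 × 60000 / 158 = 240000 / 158 ms
4 measures = 4 × 240000 / 158 = 960000 / 158
= 6075.9 ms


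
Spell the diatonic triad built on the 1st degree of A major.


Reasoning:
A major scale: A B C# D E F# G#
Diatonic triad on degree 1 stacks scale notes 1, 3, 5: A C# E
A→C# = 4 semitones; A→E = 7 semitones → major triad
= A C# E (major)


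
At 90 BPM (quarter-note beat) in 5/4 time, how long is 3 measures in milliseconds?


Quarter-note beat duration = 60000 / 90 ms
Beats per measure (5/4) = 5
One measure = 5 × 60000 / 90 = 300000 / 90 ms
3 measures = 3 × 300000 / 90 = 900000 / 90
= 10000.0 ms


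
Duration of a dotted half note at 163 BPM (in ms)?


Working:
One quarter-note beat = 60000 / BPM = 60000 / 163 ms
Dotted half note = 3 × quarter note
Duration = 3 × 60000 / 163 = 180000 / 163
= 1104.3 ms


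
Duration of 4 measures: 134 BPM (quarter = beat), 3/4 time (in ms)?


Quarter-note beat duration = 60000 / 134 ms
Beats per measure (3/4) = 3
One measure = 3 × 60000 / 134 = 180000 / 134 ms
4 measures = 4 × 180000 / 134 = 720000 / 134
= 5373.1 ms


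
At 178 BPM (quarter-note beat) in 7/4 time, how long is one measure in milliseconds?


Quarter-note beat duration = 60000 / 178 ms
Beats per measure (7/4) = 7
One measure = 7 × 60000 / 178 = 420000 / 178 ms
= 2359.6 ms


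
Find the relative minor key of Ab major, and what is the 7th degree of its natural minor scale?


Step by step:
The relative minor shares the major's key signature and starts on its 6th degree
6th degree = a major 6th above the tonic; a major 6th above Ab is F
→ relative minor of Ab major is F minor
F natural minor scale: F G Ab Bb C Db Eb
= F minor; 7th degree = Eb


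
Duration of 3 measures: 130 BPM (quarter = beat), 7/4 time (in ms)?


Quarter-note beat duration = 60000 / 130 ms
Beats per measure (7/4) = 7
One measure = 7 × 60000 / 130 = 420000 / 130 ms
3 measures = 3 × 420000 / 130 = 1260000 / 130
= 9692.3 ms


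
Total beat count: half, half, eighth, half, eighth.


Working:
Beat values:
  half = 2 beats
  half = 2 beats
  eighth = 0.5 beats
  half = 2 beats
  eighth = 0.5 beats
Sum = 2 + 2 + 0.5 + 2 + 0.5
= 7 beats


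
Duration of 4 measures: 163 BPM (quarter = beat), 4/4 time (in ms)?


Quarter-note beat duration = 60000 / 163 ms
Beats per measure (4/4) = 4
One measure = 4 × 60000 / 163 = 240000 / 163 ms
4 measures = 4 × 240000 / 163 = 960000 / 163
= 5889.6 ms


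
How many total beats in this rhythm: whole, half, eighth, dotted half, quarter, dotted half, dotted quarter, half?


Solution.
Beat values:
  whole = 4 beats
  half = 2 beats
  eighth = 0.5 beats
  dotted half = 3 beats
  quarter = 1 beat
  dotted half = 3 beats
  dotted quarter = 1.5 beats
  half = 2 beats
Sum = 4 + 2 + 0.5 + 3 + 1 + 3 + 1.5 + 2
= 17 beats


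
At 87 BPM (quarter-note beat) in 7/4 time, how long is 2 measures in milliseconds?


Working:
Quarter-note beat duration = 60000 / 87 ms
Beats per measure (7/4) = 7
One measure = 7 × 60000 / 87 = 420000 / 87 ms
2 measures = 2 × 420000 / 87 = 840000 / 87
= 9655.2 ms


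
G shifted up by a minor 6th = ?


Step by step:
minor 6th: 6 letter names, 8 semitones
Letter: G + 5 → E
Pitch: G + 8 semitones, spelled as an E → Eb
= Eb


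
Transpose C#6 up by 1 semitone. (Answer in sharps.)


Let's work it out.
C#6: chromatic position 1 in octave 6 → absolute = 6×12 + 1 = 73
Transpose up 1: 73 + 1 = 74
74 = 6×12 + 2 → D in octave 6
Result = D6


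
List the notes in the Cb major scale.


Reasoning:
Major scale pattern: W-W-H-W-W-W-H (2-2-1-2-2-2-1 semitones)
Starting from Cb:
  Cb + 2 semitones → Db
  Db + 2 semitones → Eb
  Eb + 1 semitone → Fb
  Fb + 2 semitones → Gb
  Gb + 2 semitones → Ab
  Ab + 2 semitones → Bb
  Bb + 1 semitone → Cb
Scale = Cb Db Eb Fb Gb Ab Bb


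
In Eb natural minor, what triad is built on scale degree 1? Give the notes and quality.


Eb natural minor scale: Eb F Gb Ab Bb Cb Db
Diatonic triad on degree 1 stacks scale notes 1, 3, 5: Eb Gb Bb
Eb→Gb = 3 semitones; Eb→Bb = 7 semitones → minor triad
= Eb Gb Bb (minor)


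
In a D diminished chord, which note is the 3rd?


Reasoning:
Diminished triad = root + minor 3rd (3 semitones) + diminished 5th (6 semitones)
A triad on D stacks thirds, so the chord tones use letter names D-F-A
Root: D
Minor 3rd above D: F
Diminished 5th above D: Ab
The 3rd = F
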